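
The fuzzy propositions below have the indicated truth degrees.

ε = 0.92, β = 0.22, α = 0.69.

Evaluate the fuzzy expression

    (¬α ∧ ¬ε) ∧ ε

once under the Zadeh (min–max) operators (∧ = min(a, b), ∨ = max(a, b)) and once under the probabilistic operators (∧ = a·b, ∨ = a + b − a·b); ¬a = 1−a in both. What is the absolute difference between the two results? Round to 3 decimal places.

0.057

Under Zadeh (min–max):
  ¬α = 1 − 0.69 = 0.31
  ¬ε = 1 − 0.92 = 0.08
  ¬α ∧ ¬ε = min(a, b) on (0.31, 0.08) = 0.08
  (¬α ∧ ¬ε) ∧ ε = min(a, b) on (0.08, 0.92) = 0.08
  → value = 0.0800
Under probabilistic:
  ¬α = 1 − 0.6900 = 0.3100
  ¬ε = 1 − 0.9200 = 0.0800
  ¬α ∧ ¬ε = a·b on (0.3100, 0.0800) = 0.0248
  (¬α ∧ ¬ε) ∧ ε = a·b on (0.0248, 0.9200) = 0.0228
  → value = 0.0228
|0.0800 − 0.0228| = 0.057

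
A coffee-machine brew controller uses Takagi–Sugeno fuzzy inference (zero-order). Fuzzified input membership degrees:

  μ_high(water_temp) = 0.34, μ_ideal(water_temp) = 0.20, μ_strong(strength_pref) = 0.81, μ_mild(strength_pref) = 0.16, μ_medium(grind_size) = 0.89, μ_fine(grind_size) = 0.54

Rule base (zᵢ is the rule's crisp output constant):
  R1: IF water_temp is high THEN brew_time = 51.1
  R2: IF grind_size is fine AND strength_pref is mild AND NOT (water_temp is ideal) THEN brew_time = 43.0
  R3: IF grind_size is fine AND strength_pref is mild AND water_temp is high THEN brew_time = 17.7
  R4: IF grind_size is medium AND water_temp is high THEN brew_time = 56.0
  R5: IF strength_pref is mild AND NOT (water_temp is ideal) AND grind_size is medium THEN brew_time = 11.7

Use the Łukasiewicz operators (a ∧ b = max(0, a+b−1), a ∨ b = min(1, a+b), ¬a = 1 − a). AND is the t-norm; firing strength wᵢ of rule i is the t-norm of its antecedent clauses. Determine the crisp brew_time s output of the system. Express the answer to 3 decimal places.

53.077

R1 (z=51.1): high=0.34 → w = 0.34
R2 (z=43.0): fine=0.54, mild=0.16, ¬ideal=1−0.20=0.80; AND[max(0, a+b−1)] → w = 0.00
R3 (z=17.7): fine=0.54, mild=0.16, high=0.34; AND[max(0, a+b−1)] → w = 0.00
R4 (z=56.0): medium=0.89, high=0.34; AND[max(0, a+b−1)] → w = 0.23
R5 (z=11.7): mild=0.16, ¬ideal=1−0.20=0.80, medium=0.89; AND[max(0, a+b−1)] → w = 0.00
Weighted average = (0.34·51.1 + 0.00·43.0 + 0.00·17.7 + 0.23·56.0 + 0.00·11.7) / (0.34 + 0.00 + 0.00 + 0.23 + 0.00)
  = 30.2540 / 0.5700 = 53.077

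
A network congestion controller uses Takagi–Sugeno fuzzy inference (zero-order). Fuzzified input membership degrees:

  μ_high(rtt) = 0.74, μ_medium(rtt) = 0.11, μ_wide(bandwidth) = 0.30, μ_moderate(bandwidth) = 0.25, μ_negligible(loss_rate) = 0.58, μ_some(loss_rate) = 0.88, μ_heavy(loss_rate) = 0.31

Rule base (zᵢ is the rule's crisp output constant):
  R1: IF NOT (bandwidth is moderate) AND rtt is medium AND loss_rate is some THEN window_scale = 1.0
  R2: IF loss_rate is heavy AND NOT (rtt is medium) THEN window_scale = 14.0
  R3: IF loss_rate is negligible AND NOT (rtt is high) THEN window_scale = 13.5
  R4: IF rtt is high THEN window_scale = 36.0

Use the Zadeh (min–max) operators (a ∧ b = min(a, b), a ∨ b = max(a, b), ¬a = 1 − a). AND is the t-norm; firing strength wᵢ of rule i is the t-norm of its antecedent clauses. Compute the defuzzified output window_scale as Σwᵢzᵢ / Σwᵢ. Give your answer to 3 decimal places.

R1 (z=1.0): ¬moderate=1−0.25=0.75, medium=0.11, some=0.88; AND[min(a, b)] → w = 0.11
R2 (z=14.0): heavy=0.31, ¬medium=1−0.11=0.89; AND[min(a, b)] → w = 0.31
R3 (z=13.5): negligible=0.58, ¬high=1−0.74=0.26; AND[min(a, b)] → w = 0.26
R4 (z=36.0): high=0.74 → w = 0.74
Weighted average = (0.11·1.0 + 0.31·14.0 + 0.26·13.5 + 0.74·36.0) / (0.11 + 0.31 + 0.26 + 0.74)
  = 34.6000 / 1.4200 = 24.366

24.366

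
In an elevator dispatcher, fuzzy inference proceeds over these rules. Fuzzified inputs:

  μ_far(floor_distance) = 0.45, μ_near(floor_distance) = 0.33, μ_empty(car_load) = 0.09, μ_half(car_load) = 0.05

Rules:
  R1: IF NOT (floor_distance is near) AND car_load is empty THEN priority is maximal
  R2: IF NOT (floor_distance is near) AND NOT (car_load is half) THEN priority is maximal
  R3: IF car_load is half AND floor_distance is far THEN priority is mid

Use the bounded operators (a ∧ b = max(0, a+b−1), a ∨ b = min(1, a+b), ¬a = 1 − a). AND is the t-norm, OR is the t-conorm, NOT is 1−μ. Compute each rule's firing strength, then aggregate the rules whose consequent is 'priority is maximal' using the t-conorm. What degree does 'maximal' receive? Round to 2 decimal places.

0.62

R1: ¬near=1−0.33=0.67, empty=0.09; AND[max(0, a+b−1)] → w = 0.00
R2: ¬near=1−0.33=0.67, ¬half=1−0.05=0.95; AND[max(0, a+b−1)] → w = 0.62
R3: half=0.05, far=0.45; AND[max(0, a+b−1)] → w = 0.00
Rules with consequent 'maximal': {R1, R2} → strengths 0.00, 0.62
Aggregate via t-conorm [min(1, a+b)]: 0.62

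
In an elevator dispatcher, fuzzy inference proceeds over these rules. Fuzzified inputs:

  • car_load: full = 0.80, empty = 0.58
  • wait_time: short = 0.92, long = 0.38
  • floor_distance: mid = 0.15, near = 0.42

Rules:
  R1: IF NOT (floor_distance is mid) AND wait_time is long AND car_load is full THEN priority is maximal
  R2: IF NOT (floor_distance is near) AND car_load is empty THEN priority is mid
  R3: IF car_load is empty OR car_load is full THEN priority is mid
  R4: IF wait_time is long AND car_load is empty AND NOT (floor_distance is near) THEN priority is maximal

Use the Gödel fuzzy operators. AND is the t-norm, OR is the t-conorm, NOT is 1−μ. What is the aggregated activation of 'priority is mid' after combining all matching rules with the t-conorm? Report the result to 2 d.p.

0.80

R1: ¬mid=1−0.15=0.85, long=0.38, full=0.80; AND[min(a, b)] → w = 0.38
R2: ¬near=1−0.42=0.58, empty=0.58; AND[min(a, b)] → w = 0.58
R3: empty=0.58, full=0.80; OR[max(a, b)] → w = 0.80
R4: long=0.38, empty=0.58, ¬near=1−0.42=0.58; AND[min(a, b)] → w = 0.38
Rules with consequent 'mid': {R2, R3} → strengths 0.58, 0.80
Aggregate via t-conorm [max(a, b)]: 0.80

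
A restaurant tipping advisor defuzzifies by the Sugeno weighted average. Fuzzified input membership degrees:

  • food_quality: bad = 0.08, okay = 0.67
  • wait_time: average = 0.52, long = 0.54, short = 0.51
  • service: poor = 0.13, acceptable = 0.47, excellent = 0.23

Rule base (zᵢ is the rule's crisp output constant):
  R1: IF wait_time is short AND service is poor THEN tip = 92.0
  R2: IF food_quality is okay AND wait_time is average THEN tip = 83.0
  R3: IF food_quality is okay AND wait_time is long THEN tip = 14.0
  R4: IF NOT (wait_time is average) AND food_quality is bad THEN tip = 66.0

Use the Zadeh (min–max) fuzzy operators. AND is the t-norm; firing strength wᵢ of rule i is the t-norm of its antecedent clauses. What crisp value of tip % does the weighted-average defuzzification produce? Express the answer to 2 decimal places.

53.51

R1 (z=92.0): short=0.51, poor=0.13; AND[min(a, b)] → w = 0.13
R2 (z=83.0): okay=0.67, average=0.52; AND[min(a, b)] → w = 0.52
R3 (z=14.0): okay=0.67, long=0.54; AND[min(a, b)] → w = 0.54
R4 (z=66.0): ¬average=1−0.52=0.48, bad=0.08; AND[min(a, b)] → w = 0.08
Weighted average = (0.13·92.0 + 0.52·83.0 + 0.54·14.0 + 0.08·66.0) / (0.13 + 0.52 + 0.54 + 0.08)
  = 67.9600 / 1.2700 = 53.51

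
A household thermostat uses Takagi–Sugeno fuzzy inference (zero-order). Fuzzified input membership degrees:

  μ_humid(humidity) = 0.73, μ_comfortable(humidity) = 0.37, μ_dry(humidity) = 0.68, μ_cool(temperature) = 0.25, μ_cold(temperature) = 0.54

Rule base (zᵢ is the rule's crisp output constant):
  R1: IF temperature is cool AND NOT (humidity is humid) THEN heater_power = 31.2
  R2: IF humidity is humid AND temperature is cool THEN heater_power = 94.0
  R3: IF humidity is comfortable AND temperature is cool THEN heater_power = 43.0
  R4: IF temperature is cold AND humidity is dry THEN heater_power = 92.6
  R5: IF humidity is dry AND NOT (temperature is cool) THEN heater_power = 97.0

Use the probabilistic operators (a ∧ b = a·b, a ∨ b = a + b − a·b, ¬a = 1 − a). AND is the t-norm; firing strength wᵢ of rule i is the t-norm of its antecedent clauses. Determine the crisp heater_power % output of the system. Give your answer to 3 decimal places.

R1 (z=31.2): cool=0.25, ¬humid=1−0.73=0.27; AND[a·b] → w = 0.0675
R2 (z=94.0): humid=0.73, cool=0.25; AND[a·b] → w = 0.1825
R3 (z=43.0): comfortable=0.37, cool=0.25; AND[a·b] → w = 0.0925
R4 (z=92.6): cold=0.54, dry=0.68; AND[a·b] → w = 0.3672
R5 (z=97.0): dry=0.68, ¬cool=1−0.25=0.75; AND[a·b] → w = 0.5100
Weighted average = (0.0675·31.2 + 0.1825·94.0 + 0.0925·43.0 + 0.3672·92.6 + 0.5100·97.0) / (0.0675 + 0.1825 + 0.0925 + 0.3672 + 0.5100)
  = 106.7112 / 1.2197 = 87.490

87.490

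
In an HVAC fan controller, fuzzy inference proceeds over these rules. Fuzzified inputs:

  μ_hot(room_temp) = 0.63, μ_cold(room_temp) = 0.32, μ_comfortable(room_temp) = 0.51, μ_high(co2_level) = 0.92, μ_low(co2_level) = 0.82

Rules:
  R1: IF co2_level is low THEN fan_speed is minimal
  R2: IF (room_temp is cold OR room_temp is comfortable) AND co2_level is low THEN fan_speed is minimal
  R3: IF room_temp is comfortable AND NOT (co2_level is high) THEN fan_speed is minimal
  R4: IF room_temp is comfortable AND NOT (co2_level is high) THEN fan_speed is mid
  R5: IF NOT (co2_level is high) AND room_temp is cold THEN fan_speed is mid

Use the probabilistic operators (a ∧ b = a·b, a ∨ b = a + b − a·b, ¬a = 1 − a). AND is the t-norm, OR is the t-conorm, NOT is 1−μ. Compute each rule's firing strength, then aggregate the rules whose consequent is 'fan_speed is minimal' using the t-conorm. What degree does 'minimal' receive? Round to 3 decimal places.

R1: low=0.82 → w = 0.8200
R2: (cold=0.32 OR comfortable=0.51) = 0.6668; AND[a·b] with low=0.82 → w = 0.5468
R3: comfortable=0.51, ¬high=1−0.92=0.08; AND[a·b] → w = 0.0408
R4: comfortable=0.51, ¬high=1−0.92=0.08; AND[a·b] → w = 0.0408
R5: ¬high=1−0.92=0.08, cold=0.32; AND[a·b] → w = 0.0256
Rules with consequent 'minimal': {R1, R2, R3} → strengths 0.8200, 0.5468, 0.0408
Aggregate via t-conorm [a + b − a·b]: 0.9217

0.922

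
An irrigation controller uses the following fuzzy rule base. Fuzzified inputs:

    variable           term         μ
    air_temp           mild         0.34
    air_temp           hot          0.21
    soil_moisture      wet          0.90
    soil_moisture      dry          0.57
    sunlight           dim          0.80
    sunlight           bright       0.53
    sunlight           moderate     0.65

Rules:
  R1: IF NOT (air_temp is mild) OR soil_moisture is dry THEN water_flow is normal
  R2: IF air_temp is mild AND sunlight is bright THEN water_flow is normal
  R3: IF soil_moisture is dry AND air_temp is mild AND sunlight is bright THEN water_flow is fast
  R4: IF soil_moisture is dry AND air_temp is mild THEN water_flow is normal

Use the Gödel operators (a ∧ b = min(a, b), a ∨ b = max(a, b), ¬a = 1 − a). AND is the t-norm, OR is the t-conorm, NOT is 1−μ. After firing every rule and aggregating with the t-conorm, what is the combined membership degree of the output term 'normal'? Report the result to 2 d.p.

0.66

R1: ¬mild=1−0.34=0.66, dry=0.57; OR[max(a, b)] → w = 0.66
R2: mild=0.34, bright=0.53; AND[min(a, b)] → w = 0.34
R3: dry=0.57, mild=0.34, bright=0.53; AND[min(a, b)] → w = 0.34
R4: dry=0.57, mild=0.34; AND[min(a, b)] → w = 0.34
Rules with consequent 'normal': {R1, R2, R4} → strengths 0.66, 0.34, 0.34
Aggregate via t-conorm [max(a, b)]: 0.66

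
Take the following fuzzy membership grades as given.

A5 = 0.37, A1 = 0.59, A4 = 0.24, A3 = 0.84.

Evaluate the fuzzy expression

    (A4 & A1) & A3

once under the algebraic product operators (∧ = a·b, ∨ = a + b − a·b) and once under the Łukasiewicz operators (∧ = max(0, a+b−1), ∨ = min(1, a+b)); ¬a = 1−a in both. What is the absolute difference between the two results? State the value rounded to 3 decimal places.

Under algebraic product:
  A4 & A1 = a·b on (0.2400, 0.5900) = 0.1416
  (A4 & A1) & A3 = a·b on (0.1416, 0.8400) = 0.1189
  → value = 0.1189
Under Łukasiewicz:
  A4 & A1 = max(0, a+b−1) on (0.24, 0.59) = 0.00
  (A4 & A1) & A3 = max(0, a+b−1) on (0.00, 0.84) = 0.00
  → value = 0.0000
|0.1189 − 0.0000| = 0.119

0.119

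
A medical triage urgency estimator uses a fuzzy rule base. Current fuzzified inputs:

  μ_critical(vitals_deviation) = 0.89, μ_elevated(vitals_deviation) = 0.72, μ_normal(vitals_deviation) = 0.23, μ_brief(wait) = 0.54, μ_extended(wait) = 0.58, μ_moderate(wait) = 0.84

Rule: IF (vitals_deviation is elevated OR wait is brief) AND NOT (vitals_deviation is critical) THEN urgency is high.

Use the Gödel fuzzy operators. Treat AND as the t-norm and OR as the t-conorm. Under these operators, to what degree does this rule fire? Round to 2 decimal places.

0.11

firing strength: (elevated=0.72 OR brief=0.54) = 0.72; AND[min(a, b)] with ¬critical=1−0.89=0.11 → w = 0.11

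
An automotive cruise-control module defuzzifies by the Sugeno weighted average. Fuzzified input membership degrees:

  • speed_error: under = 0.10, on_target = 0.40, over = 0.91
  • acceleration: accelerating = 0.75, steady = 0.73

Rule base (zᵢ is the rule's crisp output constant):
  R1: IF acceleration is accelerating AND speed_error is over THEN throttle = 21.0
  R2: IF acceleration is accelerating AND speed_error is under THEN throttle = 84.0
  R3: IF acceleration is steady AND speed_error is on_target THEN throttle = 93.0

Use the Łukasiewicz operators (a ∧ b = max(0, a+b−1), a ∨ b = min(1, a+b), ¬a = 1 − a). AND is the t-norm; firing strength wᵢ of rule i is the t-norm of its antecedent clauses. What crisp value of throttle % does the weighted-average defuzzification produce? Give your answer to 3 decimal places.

32.848

R1 (z=21.0): accelerating=0.75, over=0.91; AND[max(0, a+b−1)] → w = 0.66
R2 (z=84.0): accelerating=0.75, under=0.10; AND[max(0, a+b−1)] → w = 0.00
R3 (z=93.0): steady=0.73, on_target=0.40; AND[max(0, a+b−1)] → w = 0.13
Weighted average = (0.66·21.0 + 0.00·84.0 + 0.13·93.0) / (0.66 + 0.00 + 0.13)
  = 25.9500 / 0.7900 = 32.848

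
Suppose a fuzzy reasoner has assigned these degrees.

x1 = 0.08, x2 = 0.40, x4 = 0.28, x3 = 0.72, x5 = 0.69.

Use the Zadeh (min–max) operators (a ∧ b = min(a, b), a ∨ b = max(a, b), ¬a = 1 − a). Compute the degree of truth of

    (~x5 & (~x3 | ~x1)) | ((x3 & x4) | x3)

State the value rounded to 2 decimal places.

0.72

~x5 = 1 − 0.69 = 0.31
~x3 = 1 − 0.72 = 0.28
~x1 = 1 − 0.08 = 0.92
~x3 | ~x1 = max(a, b) on (0.28, 0.92) = 0.92
~x5 & (~x3 | ~x1) = min(a, b) on (0.31, 0.92) = 0.31
x3 & x4 = min(a, b) on (0.72, 0.28) = 0.28
(x3 & x4) | x3 = max(a, b) on (0.28, 0.72) = 0.72
(~x5 & (~x3 | ~x1)) | ((x3 & x4) | x3) = max(a, b) on (0.31, 0.72) = 0.72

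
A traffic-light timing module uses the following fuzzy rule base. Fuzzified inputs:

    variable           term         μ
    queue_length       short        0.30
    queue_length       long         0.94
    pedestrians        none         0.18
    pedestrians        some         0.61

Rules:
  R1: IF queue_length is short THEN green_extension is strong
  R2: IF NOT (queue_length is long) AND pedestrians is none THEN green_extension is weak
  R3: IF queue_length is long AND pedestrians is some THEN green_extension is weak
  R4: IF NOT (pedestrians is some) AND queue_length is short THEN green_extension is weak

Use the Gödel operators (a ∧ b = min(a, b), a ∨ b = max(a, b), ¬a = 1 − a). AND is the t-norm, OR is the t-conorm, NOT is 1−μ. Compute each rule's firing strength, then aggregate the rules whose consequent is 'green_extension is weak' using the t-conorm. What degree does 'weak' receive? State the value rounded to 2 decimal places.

0.61

R1: short=0.30 → w = 0.30
R2: ¬long=1−0.94=0.06, none=0.18; AND[min(a, b)] → w = 0.06
R3: long=0.94, some=0.61; AND[min(a, b)] → w = 0.61
R4: ¬some=1−0.61=0.39, short=0.30; AND[min(a, b)] → w = 0.30
Rules with consequent 'weak': {R2, R3, R4} → strengths 0.06, 0.61, 0.30
Aggregate via t-conorm [max(a, b)]: 0.61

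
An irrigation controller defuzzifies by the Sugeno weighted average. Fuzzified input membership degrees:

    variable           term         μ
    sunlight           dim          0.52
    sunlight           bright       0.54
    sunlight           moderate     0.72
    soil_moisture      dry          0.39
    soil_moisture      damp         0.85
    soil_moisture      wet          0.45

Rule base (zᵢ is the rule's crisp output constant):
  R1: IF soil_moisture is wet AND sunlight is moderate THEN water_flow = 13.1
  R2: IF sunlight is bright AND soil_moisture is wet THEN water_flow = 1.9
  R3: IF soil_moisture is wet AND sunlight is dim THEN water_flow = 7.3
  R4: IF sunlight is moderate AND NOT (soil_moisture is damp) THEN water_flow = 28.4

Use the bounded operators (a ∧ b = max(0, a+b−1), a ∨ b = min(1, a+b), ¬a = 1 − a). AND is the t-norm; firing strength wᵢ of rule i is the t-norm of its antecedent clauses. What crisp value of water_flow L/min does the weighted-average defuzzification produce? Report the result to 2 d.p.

R1 (z=13.1): wet=0.45, moderate=0.72; AND[max(0, a+b−1)] → w = 0.17
R2 (z=1.9): bright=0.54, wet=0.45; AND[max(0, a+b−1)] → w = 0.00
R3 (z=7.3): wet=0.45, dim=0.52; AND[max(0, a+b−1)] → w = 0.00
R4 (z=28.4): moderate=0.72, ¬damp=1−0.85=0.15; AND[max(0, a+b−1)] → w = 0.00
Weighted average = (0.17·13.1 + 0.00·1.9 + 0.00·7.3 + 0.00·28.4) / (0.17 + 0.00 + 0.00 + 0.00)
  = 2.2270 / 0.1700 = 13.10

13.10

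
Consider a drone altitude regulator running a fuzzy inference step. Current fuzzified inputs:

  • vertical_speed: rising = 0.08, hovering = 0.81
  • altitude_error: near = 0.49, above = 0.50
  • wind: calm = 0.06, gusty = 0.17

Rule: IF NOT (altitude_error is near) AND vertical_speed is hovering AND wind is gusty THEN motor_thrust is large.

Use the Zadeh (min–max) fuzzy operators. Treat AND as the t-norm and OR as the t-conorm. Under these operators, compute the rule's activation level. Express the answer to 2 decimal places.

0.17

firing strength: ¬near=1−0.49=0.51, hovering=0.81, gusty=0.17; AND[min(a, b)] → w = 0.17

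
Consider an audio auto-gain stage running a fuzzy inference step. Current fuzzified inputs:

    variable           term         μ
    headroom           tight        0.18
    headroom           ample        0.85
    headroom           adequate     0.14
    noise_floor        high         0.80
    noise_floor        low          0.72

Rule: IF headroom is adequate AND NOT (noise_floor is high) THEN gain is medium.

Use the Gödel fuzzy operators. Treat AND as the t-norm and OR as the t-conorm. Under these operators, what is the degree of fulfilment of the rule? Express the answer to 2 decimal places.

0.14

firing strength: adequate=0.14, ¬high=1−0.80=0.20; AND[min(a, b)] → w = 0.14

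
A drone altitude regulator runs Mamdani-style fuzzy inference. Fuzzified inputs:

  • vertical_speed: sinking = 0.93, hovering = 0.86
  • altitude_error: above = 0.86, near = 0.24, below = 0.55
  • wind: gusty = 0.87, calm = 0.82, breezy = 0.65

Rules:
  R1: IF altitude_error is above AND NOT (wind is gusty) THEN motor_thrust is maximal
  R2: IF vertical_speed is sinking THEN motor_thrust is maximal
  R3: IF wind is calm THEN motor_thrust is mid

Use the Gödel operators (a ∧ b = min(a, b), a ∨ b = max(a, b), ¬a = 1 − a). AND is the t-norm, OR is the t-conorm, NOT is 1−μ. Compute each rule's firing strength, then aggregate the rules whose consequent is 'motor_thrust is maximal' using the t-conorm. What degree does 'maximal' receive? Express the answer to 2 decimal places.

R1: above=0.86, ¬gusty=1−0.87=0.13; AND[min(a, b)] → w = 0.13
R2: sinking=0.93 → w = 0.93
R3: calm=0.82 → w = 0.82
Rules with consequent 'maximal': {R1, R2} → strengths 0.13, 0.93
Aggregate via t-conorm [max(a, b)]: 0.93

0.93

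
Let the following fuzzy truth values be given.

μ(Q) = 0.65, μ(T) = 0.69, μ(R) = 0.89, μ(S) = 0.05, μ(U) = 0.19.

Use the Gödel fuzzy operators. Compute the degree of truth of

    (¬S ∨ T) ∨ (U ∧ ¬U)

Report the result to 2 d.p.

0.95

¬S = 1 − 0.05 = 0.95
¬S ∨ T = max(a, b) on (0.95, 0.69) = 0.95
¬U = 1 − 0.19 = 0.81
U ∧ ¬U = min(a, b) on (0.19, 0.81) = 0.19
(¬S ∨ T) ∨ (U ∧ ¬U) = max(a, b) on (0.95, 0.19) = 0.95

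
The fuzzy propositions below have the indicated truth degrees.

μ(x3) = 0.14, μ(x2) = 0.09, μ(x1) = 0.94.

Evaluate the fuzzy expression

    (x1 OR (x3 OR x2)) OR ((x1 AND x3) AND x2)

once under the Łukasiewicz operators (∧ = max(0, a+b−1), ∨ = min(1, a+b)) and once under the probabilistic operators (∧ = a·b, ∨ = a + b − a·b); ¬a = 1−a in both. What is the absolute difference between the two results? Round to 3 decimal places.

0.046

Under Łukasiewicz:
  x3 OR x2 = min(1, a+b) on (0.14, 0.09) = 0.23
  x1 OR (x3 OR x2) = min(1, a+b) on (0.94, 0.23) = 1.00
  x1 AND x3 = max(0, a+b−1) on (0.94, 0.14) = 0.08
  (x1 AND x3) AND x2 = max(0, a+b−1) on (0.08, 0.09) = 0.00
  (x1 OR (x3 OR x2)) OR ((x1 AND x3) AND x2) = min(1, a+b) on (1.00, 0.00) = 1.00
  → value = 1.0000
Under probabilistic:
  x3 OR x2 = a + b − a·b on (0.1400, 0.0900) = 0.2174
  x1 OR (x3 OR x2) = a + b − a·b on (0.9400, 0.2174) = 0.9530
  x1 AND x3 = a·b on (0.9400, 0.1400) = 0.1316
  (x1 AND x3) AND x2 = a·b on (0.1316, 0.0900) = 0.0118
  (x1 OR (x3 OR x2)) OR ((x1 AND x3) AND x2) = a + b − a·b on (0.9530, 0.0118) = 0.9536
  → value = 0.9536
|1.0000 − 0.9536| = 0.046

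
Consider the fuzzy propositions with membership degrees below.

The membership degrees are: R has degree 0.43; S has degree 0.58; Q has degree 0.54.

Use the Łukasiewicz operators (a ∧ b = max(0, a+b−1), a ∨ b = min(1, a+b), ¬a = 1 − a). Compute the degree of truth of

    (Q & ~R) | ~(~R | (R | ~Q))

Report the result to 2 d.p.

~R = 1 − 0.43 = 0.57
Q & ~R = max(0, a+b−1) on (0.54, 0.57) = 0.11
~R = 1 − 0.43 = 0.57
~Q = 1 − 0.54 = 0.46
R | ~Q = min(1, a+b) on (0.43, 0.46) = 0.89
~R | (R | ~Q) = min(1, a+b) on (0.57, 0.89) = 1.00
~(~R | (R | ~Q)) = 1 − 1.00 = 0.00
(Q & ~R) | ~(~R | (R | ~Q)) = min(1, a+b) on (0.11, 0.00) = 0.11

0.11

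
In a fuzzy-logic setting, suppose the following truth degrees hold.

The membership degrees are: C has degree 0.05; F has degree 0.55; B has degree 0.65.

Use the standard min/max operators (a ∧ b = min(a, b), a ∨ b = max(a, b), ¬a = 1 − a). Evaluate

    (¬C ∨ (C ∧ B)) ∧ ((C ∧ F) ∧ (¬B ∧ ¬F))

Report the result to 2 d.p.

0.05

¬C = 1 − 0.05 = 0.95
C ∧ B = min(a, b) on (0.05, 0.65) = 0.05
¬C ∨ (C ∧ B) = max(a, b) on (0.95, 0.05) = 0.95
C ∧ F = min(a, b) on (0.05, 0.55) = 0.05
¬B = 1 − 0.65 = 0.35
¬F = 1 − 0.55 = 0.45
¬B ∧ ¬F = min(a, b) on (0.35, 0.45) = 0.35
(C ∧ F) ∧ (¬B ∧ ¬F) = min(a, b) on (0.05, 0.35) = 0.05
(¬C ∨ (C ∧ B)) ∧ ((C ∧ F) ∧ (¬B ∧ ¬F)) = min(a, b) on (0.95, 0.05) = 0.05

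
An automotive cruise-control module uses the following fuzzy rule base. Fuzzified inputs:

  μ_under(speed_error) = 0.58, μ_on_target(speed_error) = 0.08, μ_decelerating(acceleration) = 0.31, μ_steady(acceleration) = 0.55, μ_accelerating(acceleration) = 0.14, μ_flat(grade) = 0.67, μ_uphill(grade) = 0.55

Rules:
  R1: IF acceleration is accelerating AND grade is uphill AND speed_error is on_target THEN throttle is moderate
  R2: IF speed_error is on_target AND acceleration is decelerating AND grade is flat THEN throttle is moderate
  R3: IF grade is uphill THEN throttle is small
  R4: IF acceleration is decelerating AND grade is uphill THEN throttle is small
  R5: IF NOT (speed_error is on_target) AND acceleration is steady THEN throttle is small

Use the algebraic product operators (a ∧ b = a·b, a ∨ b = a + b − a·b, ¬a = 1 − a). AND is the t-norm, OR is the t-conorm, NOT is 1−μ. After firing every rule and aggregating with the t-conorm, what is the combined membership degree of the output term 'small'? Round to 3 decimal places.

0.816

R1: accelerating=0.14, uphill=0.55, on_target=0.08; AND[a·b] → w = 0.0062
R2: on_target=0.08, decelerating=0.31, flat=0.67; AND[a·b] → w = 0.0166
R3: uphill=0.55 → w = 0.5500
R4: decelerating=0.31, uphill=0.55; AND[a·b] → w = 0.1705
R5: ¬on_target=1−0.08=0.92, steady=0.55; AND[a·b] → w = 0.5060
Rules with consequent 'small': {R3, R4, R5} → strengths 0.5500, 0.1705, 0.5060
Aggregate via t-conorm [a + b − a·b]: 0.8156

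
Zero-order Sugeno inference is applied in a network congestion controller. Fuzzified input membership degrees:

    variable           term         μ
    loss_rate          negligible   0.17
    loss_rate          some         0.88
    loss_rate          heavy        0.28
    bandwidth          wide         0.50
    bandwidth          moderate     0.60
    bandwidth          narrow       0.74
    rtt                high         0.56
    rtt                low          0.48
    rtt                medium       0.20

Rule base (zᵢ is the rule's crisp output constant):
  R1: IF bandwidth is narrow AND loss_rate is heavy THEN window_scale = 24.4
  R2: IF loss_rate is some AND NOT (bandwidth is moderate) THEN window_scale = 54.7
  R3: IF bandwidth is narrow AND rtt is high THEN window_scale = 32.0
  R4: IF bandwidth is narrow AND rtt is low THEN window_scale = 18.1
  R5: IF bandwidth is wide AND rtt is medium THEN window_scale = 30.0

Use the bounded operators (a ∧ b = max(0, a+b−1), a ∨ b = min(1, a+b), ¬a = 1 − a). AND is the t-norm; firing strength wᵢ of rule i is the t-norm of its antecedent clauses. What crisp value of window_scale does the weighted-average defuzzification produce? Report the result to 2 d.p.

R1 (z=24.4): narrow=0.74, heavy=0.28; AND[max(0, a+b−1)] → w = 0.02
R2 (z=54.7): some=0.88, ¬moderate=1−0.60=0.40; AND[max(0, a+b−1)] → w = 0.28
R3 (z=32.0): narrow=0.74, high=0.56; AND[max(0, a+b−1)] → w = 0.30
R4 (z=18.1): narrow=0.74, low=0.48; AND[max(0, a+b−1)] → w = 0.22
R5 (z=30.0): wide=0.50, medium=0.20; AND[max(0, a+b−1)] → w = 0.00
Weighted average = (0.02·24.4 + 0.28·54.7 + 0.30·32.0 + 0.22·18.1 + 0.00·30.0) / (0.02 + 0.28 + 0.30 + 0.22 + 0.00)
  = 29.3860 / 0.8200 = 35.84

35.84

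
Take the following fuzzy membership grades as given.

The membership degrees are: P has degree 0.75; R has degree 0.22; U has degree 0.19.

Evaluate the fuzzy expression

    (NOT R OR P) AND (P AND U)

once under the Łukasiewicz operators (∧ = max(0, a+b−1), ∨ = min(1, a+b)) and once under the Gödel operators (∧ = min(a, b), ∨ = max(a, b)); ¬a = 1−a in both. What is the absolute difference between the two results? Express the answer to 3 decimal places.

0.190

Under Łukasiewicz:
  NOT R = 1 − 0.22 = 0.78
  NOT R OR P = min(1, a+b) on (0.78, 0.75) = 1.00
  P AND U = max(0, a+b−1) on (0.75, 0.19) = 0.00
  (NOT R OR P) AND (P AND U) = max(0, a+b−1) on (1.00, 0.00) = 0.00
  → value = 0.0000
Under Gödel:
  NOT R = 1 − 0.22 = 0.78
  NOT R OR P = max(a, b) on (0.78, 0.75) = 0.78
  P AND U = min(a, b) on (0.75, 0.19) = 0.19
  (NOT R OR P) AND (P AND U) = min(a, b) on (0.78, 0.19) = 0.19
  → value = 0.1900
|0.0000 − 0.1900| = 0.190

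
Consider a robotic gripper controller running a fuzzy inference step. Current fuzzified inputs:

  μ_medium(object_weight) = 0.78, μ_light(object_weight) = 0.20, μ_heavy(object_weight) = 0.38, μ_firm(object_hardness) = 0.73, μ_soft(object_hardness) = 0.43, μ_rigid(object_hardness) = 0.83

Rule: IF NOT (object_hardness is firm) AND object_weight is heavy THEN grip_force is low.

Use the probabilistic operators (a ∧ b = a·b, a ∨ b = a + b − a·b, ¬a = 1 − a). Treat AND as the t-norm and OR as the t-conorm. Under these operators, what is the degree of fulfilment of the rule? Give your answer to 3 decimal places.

firing strength: ¬firm=1−0.73=0.27, heavy=0.38; AND[a·b] → w = 0.1026

0.103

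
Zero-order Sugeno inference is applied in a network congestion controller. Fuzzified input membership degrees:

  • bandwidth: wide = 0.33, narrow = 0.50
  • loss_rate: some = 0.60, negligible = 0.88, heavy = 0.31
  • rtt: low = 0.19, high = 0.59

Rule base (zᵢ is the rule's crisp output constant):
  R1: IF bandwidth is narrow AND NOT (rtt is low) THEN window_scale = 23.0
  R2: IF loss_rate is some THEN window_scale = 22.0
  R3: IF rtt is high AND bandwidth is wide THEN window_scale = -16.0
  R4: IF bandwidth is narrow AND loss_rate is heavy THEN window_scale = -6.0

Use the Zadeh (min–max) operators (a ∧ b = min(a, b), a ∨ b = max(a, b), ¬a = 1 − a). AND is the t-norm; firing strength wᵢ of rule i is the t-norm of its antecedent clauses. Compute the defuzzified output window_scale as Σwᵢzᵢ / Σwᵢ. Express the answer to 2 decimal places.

R1 (z=23.0): narrow=0.50, ¬low=1−0.19=0.81; AND[min(a, b)] → w = 0.50
R2 (z=22.0): some=0.60 → w = 0.60
R3 (z=-16.0): high=0.59, wide=0.33; AND[min(a, b)] → w = 0.33
R4 (z=-6.0): narrow=0.50, heavy=0.31; AND[min(a, b)] → w = 0.31
Weighted average = (0.50·23.0 + 0.60·22.0 + 0.33·-16.0 + 0.31·-6.0) / (0.50 + 0.60 + 0.33 + 0.31)
  = 17.5600 / 1.7400 = 10.09

10.09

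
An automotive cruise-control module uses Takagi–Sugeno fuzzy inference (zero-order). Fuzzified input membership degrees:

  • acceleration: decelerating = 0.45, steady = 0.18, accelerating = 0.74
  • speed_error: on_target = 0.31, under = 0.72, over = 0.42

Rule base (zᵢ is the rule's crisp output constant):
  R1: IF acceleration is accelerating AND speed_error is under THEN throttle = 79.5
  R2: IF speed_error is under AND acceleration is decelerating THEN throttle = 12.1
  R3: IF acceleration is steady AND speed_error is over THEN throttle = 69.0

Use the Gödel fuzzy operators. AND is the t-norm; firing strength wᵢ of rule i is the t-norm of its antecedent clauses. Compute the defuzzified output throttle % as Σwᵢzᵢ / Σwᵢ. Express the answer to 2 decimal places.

R1 (z=79.5): accelerating=0.74, under=0.72; AND[min(a, b)] → w = 0.72
R2 (z=12.1): under=0.72, decelerating=0.45; AND[min(a, b)] → w = 0.45
R3 (z=69.0): steady=0.18, over=0.42; AND[min(a, b)] → w = 0.18
Weighted average = (0.72·79.5 + 0.45·12.1 + 0.18·69.0) / (0.72 + 0.45 + 0.18)
  = 75.1050 / 1.3500 = 55.63

55.63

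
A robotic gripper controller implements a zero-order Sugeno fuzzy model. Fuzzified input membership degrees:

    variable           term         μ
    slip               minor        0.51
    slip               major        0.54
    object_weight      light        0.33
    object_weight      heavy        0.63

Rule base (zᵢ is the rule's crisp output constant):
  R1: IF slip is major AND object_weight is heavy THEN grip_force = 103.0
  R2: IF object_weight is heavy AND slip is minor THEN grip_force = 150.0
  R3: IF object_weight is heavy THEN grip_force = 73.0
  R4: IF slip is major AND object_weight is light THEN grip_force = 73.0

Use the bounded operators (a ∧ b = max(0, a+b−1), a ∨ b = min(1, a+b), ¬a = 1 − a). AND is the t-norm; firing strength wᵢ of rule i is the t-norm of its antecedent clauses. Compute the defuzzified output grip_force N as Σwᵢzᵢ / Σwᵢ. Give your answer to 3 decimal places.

89.894

R1 (z=103.0): major=0.54, heavy=0.63; AND[max(0, a+b−1)] → w = 0.17
R2 (z=150.0): heavy=0.63, minor=0.51; AND[max(0, a+b−1)] → w = 0.14
R3 (z=73.0): heavy=0.63 → w = 0.63
R4 (z=73.0): major=0.54, light=0.33; AND[max(0, a+b−1)] → w = 0.00
Weighted average = (0.17·103.0 + 0.14·150.0 + 0.63·73.0 + 0.00·73.0) / (0.17 + 0.14 + 0.63 + 0.00)
  = 84.5000 / 0.9400 = 89.894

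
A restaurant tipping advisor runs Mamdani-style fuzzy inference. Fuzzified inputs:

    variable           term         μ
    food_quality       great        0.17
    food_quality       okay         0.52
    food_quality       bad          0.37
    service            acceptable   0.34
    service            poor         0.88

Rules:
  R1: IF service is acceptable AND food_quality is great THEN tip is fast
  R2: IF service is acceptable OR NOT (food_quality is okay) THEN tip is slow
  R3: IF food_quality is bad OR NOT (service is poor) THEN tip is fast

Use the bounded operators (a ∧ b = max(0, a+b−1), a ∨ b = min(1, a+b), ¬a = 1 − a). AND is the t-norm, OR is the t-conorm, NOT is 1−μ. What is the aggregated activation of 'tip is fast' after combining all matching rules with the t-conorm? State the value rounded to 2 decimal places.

R1: acceptable=0.34, great=0.17; AND[max(0, a+b−1)] → w = 0.00
R2: acceptable=0.34, ¬okay=1−0.52=0.48; OR[min(1, a+b)] → w = 0.82
R3: bad=0.37, ¬poor=1−0.88=0.12; OR[min(1, a+b)] → w = 0.49
Rules with consequent 'fast': {R1, R3} → strengths 0.00, 0.49
Aggregate via t-conorm [min(1, a+b)]: 0.49

0.49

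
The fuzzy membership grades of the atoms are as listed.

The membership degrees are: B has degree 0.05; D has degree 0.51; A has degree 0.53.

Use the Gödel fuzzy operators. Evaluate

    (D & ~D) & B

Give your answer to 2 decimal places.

0.05

~D = 1 − 0.51 = 0.49
D & ~D = min(a, b) on (0.51, 0.49) = 0.49
(D & ~D) & B = min(a, b) on (0.49, 0.05) = 0.05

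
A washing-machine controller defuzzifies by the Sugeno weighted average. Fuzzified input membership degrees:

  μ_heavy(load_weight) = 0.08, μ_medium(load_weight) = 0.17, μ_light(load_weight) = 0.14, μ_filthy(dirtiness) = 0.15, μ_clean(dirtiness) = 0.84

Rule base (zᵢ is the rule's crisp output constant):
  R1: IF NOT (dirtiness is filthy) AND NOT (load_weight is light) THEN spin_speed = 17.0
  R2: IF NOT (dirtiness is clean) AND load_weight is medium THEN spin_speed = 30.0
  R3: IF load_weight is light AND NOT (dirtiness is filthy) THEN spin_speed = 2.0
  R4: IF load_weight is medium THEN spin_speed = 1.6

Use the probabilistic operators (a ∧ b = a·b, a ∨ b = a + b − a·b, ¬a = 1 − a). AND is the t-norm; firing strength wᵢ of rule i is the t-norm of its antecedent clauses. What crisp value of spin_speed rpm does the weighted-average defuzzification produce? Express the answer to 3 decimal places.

R1 (z=17.0): ¬filthy=1−0.15=0.85, ¬light=1−0.14=0.86; AND[a·b] → w = 0.7310
R2 (z=30.0): ¬clean=1−0.84=0.16, medium=0.17; AND[a·b] → w = 0.0272
R3 (z=2.0): light=0.14, ¬filthy=1−0.15=0.85; AND[a·b] → w = 0.1190
R4 (z=1.6): medium=0.17 → w = 0.1700
Weighted average = (0.7310·17.0 + 0.0272·30.0 + 0.1190·2.0 + 0.1700·1.6) / (0.7310 + 0.0272 + 0.1190 + 0.1700)
  = 13.7530 / 1.0472 = 13.133

13.133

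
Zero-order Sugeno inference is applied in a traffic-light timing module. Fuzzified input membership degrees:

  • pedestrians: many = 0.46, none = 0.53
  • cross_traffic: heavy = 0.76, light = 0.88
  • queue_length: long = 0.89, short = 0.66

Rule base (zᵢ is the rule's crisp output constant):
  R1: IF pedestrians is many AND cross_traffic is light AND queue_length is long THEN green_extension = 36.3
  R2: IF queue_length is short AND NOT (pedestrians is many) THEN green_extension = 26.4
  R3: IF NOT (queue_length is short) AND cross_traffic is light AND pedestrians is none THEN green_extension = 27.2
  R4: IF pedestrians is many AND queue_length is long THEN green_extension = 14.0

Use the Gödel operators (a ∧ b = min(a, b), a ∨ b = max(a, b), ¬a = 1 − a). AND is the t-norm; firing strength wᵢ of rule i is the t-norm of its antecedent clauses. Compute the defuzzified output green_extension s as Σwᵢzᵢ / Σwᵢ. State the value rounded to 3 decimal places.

25.912

R1 (z=36.3): many=0.46, light=0.88, long=0.89; AND[min(a, b)] → w = 0.46
R2 (z=26.4): short=0.66, ¬many=1−0.46=0.54; AND[min(a, b)] → w = 0.54
R3 (z=27.2): ¬short=1−0.66=0.34, light=0.88, none=0.53; AND[min(a, b)] → w = 0.34
R4 (z=14.0): many=0.46, long=0.89; AND[min(a, b)] → w = 0.46
Weighted average = (0.46·36.3 + 0.54·26.4 + 0.34·27.2 + 0.46·14.0) / (0.46 + 0.54 + 0.34 + 0.46)
  = 46.6420 / 1.8000 = 25.912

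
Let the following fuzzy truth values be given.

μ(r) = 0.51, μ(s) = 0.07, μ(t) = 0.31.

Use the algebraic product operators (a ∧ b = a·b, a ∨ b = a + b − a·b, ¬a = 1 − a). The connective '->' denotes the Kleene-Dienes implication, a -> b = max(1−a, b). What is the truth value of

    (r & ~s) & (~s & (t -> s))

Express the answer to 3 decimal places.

~s = 1 − 0.0700 = 0.9300
r & ~s = a·b on (0.5100, 0.9300) = 0.4743
~s = 1 − 0.0700 = 0.9300
t -> s  [Kleene-Dienes: max(1−a, b)] with a=0.3100, b=0.0700 → 0.6900
~s & (t -> s) = a·b on (0.9300, 0.6900) = 0.6417
(r & ~s) & (~s & (t -> s)) = a·b on (0.4743, 0.6417) = 0.3044

0.304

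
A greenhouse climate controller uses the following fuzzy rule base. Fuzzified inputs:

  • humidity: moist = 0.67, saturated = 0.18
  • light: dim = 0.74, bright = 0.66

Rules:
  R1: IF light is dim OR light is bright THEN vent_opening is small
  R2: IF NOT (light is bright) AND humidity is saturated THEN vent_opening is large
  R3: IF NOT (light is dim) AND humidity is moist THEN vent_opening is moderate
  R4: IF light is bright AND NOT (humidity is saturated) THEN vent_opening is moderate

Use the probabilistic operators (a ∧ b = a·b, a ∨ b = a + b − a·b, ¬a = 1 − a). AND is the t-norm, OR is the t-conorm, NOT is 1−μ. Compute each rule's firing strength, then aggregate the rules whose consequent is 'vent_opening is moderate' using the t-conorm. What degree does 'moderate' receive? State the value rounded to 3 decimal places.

0.621

R1: dim=0.74, bright=0.66; OR[a + b − a·b] → w = 0.9116
R2: ¬bright=1−0.66=0.34, saturated=0.18; AND[a·b] → w = 0.0612
R3: ¬dim=1−0.74=0.26, moist=0.67; AND[a·b] → w = 0.1742
R4: bright=0.66, ¬saturated=1−0.18=0.82; AND[a·b] → w = 0.5412
Rules with consequent 'moderate': {R3, R4} → strengths 0.1742, 0.5412
Aggregate via t-conorm [a + b − a·b]: 0.6211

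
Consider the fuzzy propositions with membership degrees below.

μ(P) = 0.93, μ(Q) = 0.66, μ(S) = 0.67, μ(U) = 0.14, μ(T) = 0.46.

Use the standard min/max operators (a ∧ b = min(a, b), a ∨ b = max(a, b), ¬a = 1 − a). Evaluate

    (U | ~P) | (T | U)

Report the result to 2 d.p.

~P = 1 − 0.93 = 0.07
U | ~P = max(a, b) on (0.14, 0.07) = 0.14
T | U = max(a, b) on (0.46, 0.14) = 0.46
(U | ~P) | (T | U) = max(a, b) on (0.14, 0.46) = 0.46

0.46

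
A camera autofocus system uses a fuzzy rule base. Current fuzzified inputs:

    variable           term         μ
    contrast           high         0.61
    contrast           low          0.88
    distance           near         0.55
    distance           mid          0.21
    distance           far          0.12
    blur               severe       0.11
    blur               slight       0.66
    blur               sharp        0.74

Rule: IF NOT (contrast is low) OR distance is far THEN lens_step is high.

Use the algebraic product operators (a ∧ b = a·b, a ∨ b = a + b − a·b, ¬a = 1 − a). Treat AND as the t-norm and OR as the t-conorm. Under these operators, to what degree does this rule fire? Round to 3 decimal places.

0.226

firing strength: ¬low=1−0.88=0.12, far=0.12; OR[a + b − a·b] → w = 0.2256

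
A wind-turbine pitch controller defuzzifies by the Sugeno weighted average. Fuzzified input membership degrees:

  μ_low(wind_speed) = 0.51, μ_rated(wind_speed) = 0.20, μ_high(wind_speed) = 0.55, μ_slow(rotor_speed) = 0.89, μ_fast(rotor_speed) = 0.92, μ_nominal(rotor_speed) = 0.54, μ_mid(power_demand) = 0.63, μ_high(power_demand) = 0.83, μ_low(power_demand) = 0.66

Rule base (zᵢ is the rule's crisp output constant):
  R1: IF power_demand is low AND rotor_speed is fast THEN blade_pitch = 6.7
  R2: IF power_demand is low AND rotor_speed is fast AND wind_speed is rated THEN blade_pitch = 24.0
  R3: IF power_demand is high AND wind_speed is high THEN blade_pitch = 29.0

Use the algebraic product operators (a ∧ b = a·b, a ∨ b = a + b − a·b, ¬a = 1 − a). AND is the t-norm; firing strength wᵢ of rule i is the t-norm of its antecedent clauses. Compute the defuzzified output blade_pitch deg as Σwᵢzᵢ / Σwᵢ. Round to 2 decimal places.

R1 (z=6.7): low=0.66, fast=0.92; AND[a·b] → w = 0.6072
R2 (z=24.0): low=0.66, fast=0.92, rated=0.20; AND[a·b] → w = 0.1214
R3 (z=29.0): high=0.83, high=0.55; AND[a·b] → w = 0.4565
Weighted average = (0.6072·6.7 + 0.1214·24.0 + 0.4565·29.0) / (0.6072 + 0.1214 + 0.4565)
  = 20.2213 / 1.1851 = 17.06

17.06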